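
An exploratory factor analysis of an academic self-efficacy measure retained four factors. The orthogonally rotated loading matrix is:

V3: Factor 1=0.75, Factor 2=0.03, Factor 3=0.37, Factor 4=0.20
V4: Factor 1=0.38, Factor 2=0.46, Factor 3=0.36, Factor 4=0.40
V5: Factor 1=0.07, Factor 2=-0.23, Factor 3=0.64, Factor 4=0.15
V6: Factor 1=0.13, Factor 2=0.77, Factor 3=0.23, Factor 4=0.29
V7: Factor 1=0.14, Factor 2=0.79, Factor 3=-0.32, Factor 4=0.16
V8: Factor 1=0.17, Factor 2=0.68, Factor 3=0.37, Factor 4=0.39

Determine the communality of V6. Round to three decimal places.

h² = 0.13² + 0.77² + 0.23² + 0.29² = 0.0169 + 0.5929 + 0.0529 + 0.0841 = 0.7468

0.747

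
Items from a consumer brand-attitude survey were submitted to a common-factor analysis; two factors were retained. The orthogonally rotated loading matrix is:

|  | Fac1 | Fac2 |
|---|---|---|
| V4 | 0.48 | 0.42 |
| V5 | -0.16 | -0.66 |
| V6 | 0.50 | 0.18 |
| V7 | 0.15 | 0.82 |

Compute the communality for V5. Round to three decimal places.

0.461

h² = (-0.16)² + (-0.66)² = 0.0256 + 0.4356 = 0.4612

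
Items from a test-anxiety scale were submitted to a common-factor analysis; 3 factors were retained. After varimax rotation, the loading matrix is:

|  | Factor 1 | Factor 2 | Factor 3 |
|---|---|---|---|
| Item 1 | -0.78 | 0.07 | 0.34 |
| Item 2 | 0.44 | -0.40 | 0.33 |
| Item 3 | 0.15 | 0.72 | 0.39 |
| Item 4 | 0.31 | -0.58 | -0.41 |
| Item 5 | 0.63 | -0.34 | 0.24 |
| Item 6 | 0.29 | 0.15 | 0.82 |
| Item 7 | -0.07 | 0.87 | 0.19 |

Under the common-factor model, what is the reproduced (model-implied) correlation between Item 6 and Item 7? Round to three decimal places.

0.266

r̂ = Σ λ_i·λ_j across factors = (0.29)(-0.07) + (0.15)(0.87) + (0.82)(0.19)
  = -0.0203 +0.1305 +0.1558 = 0.2660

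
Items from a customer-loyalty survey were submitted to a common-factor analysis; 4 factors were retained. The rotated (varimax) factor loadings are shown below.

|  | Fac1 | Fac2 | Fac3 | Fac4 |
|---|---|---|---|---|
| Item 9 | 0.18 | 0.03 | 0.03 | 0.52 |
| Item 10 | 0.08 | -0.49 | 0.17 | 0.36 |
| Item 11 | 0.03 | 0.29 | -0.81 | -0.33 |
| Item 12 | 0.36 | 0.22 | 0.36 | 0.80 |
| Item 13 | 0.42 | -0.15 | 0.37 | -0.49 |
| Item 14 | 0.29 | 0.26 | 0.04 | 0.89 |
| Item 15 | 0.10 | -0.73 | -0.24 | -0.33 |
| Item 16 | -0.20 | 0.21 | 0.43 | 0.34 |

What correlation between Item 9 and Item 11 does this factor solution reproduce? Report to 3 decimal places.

-0.182

r̂ = Σ λ_i·λ_j across factors = (0.18)(0.03) + (0.03)(0.29) + (0.03)(-0.81) + (0.52)(-0.33)
  = +0.0054 +0.0087 -0.0243 -0.1716 = -0.1818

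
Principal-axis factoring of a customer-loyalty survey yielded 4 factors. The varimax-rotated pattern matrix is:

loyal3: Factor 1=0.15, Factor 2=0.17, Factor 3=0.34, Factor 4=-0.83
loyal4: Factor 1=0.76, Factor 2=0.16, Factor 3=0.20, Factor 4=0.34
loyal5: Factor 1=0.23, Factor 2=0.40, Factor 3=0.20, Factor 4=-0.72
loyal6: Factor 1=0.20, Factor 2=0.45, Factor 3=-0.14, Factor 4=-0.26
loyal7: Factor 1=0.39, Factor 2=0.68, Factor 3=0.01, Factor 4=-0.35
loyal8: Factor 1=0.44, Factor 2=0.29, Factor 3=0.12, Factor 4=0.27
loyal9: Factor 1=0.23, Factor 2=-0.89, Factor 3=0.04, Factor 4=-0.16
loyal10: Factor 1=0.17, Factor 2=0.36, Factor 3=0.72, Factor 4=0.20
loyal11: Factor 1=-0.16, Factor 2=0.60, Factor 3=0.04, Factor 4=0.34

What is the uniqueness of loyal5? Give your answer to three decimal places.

h² = 0.23² + 0.40² + 0.20² + (-0.72)² = 0.0529 + 0.1600 + 0.0400 + 0.5184 = 0.7713
Uniqueness u² = 1 − h² = 1 − 0.7713 = 0.2287

0.229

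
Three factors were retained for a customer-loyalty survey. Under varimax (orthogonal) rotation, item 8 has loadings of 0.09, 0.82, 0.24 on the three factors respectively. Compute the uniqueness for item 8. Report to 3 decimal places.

0.262

h² = 0.09² + 0.82² + 0.24² = 0.0081 + 0.6724 + 0.0576 = 0.7381
Uniqueness u² = 1 − h² = 1 − 0.7381 = 0.2619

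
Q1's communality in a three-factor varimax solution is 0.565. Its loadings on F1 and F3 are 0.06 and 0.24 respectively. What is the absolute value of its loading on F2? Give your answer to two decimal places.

Under orthogonal rotation h² = Σλ², so λ_F2² = h² − (0.0612) = 0.565 − 0.0612 = 0.5038.
|λ| = √0.5038 = 0.7098.

0.71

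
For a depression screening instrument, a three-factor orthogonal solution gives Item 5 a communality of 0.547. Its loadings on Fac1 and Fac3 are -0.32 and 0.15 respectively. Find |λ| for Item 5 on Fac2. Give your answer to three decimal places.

Under orthogonal rotation h² = Σλ², so λ_Fac2² = h² − (0.1249) = 0.547 − 0.1249 = 0.4221.
|λ| = √0.4221 = 0.6497.

0.650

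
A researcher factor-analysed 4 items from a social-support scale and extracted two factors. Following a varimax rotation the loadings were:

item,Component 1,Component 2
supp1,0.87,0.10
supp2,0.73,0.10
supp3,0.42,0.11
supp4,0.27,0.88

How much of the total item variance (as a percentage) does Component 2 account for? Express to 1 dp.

SS loadings for Component 2 = 0.10² + 0.10² + 0.11² + 0.88² = 0.8065
With 4 standardized items, total variance = 4. Proportion = 0.8065/4 = 0.2016 → 20.16%.

20.2%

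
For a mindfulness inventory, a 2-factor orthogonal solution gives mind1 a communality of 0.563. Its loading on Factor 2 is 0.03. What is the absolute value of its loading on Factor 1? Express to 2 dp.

0.75

Under orthogonal rotation h² = Σλ², so λ_Factor 1² = h² − (0.0009) = 0.563 − 0.0009 = 0.5621.
|λ| = √0.5621 = 0.7497.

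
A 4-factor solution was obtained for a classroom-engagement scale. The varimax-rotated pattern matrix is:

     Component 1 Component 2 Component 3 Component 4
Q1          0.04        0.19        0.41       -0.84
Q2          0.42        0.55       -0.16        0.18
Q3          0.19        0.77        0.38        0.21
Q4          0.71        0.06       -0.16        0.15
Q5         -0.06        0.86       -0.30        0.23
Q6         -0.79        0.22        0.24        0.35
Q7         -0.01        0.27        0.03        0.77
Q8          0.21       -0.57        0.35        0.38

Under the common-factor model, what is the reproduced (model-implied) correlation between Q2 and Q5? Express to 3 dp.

r̂ = Σ λ_i·λ_j across factors = (0.42)(-0.06) + (0.55)(0.86) + (-0.16)(-0.30) + (0.18)(0.23)
  = -0.0252 +0.4730 +0.0480 +0.0414 = 0.5372

0.537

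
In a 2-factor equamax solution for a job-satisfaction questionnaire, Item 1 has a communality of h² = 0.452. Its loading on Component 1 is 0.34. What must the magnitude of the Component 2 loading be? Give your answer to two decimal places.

0.58

Under orthogonal rotation h² = Σλ², so λ_Component 2² = h² − (0.1156) = 0.452 − 0.1156 = 0.3364.
|λ| = √0.3364 = 0.5800.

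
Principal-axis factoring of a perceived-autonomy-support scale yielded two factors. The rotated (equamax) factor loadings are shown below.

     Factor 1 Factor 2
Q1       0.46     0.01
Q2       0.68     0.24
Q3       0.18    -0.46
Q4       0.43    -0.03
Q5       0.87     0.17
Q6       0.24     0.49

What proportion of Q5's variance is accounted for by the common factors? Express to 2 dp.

h² = 0.87² + 0.17² = 0.7569 + 0.0289 = 0.7858

0.79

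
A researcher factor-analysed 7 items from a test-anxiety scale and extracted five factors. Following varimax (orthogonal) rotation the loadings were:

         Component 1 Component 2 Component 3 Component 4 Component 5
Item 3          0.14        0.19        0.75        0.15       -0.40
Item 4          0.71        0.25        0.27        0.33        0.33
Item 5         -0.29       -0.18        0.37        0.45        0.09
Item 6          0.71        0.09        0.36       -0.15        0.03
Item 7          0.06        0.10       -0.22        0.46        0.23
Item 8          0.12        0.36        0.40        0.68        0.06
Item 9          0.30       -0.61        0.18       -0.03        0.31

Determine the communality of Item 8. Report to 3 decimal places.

h² = 0.12² + 0.36² + 0.40² + 0.68² + 0.06² = 0.0144 + 0.1296 + 0.1600 + 0.4624 + 0.0036 = 0.7700

0.770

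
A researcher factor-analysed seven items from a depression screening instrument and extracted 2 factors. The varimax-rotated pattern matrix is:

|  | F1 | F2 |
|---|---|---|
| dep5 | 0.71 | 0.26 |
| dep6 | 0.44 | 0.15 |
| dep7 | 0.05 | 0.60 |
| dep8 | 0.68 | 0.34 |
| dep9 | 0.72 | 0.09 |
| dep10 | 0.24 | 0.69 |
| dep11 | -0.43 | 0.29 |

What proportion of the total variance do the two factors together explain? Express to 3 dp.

SS loadings by factor: 1.9235, 1.1340; total = 3.0575.
Total variance with 7 standardized items is 7, so the solution explains 3.0575/7 = 0.4368.

0.437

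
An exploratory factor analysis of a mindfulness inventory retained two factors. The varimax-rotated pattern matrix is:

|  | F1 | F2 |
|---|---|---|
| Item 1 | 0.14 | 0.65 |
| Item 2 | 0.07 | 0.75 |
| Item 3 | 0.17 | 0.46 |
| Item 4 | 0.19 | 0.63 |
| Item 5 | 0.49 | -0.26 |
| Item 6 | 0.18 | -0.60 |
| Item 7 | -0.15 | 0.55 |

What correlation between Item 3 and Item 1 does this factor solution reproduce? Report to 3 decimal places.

0.323

r̂ = Σ λ_i·λ_j across factors = (0.17)(0.14) + (0.46)(0.65)
  = +0.0238 +0.2990 = 0.3228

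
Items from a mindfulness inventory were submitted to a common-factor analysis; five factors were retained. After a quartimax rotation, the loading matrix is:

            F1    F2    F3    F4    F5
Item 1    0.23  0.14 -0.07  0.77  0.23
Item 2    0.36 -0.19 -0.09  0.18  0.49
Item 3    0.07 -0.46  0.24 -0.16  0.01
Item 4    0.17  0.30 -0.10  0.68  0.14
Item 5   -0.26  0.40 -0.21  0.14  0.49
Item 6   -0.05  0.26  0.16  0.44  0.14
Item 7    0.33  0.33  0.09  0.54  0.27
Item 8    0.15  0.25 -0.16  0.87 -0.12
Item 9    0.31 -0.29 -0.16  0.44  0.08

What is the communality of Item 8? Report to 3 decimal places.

0.882

h² = 0.15² + 0.25² + (-0.16)² + 0.87² + (-0.12)² = 0.0225 + 0.0625 + 0.0256 + 0.7569 + 0.0144 = 0.8819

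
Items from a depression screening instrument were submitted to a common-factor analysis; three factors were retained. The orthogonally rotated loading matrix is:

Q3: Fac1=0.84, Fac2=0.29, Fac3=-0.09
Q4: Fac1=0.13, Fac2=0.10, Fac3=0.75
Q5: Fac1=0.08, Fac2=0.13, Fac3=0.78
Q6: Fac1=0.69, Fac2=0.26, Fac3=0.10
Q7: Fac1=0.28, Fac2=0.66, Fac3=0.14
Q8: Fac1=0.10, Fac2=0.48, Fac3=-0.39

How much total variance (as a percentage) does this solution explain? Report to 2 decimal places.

SS loadings by factor: 1.2934, 0.8446, 1.3607; total = 3.4987.
Total variance with 6 standardized items is 6, so the solution explains 3.4987/6 = 0.5831 = 58.31%.

58.31%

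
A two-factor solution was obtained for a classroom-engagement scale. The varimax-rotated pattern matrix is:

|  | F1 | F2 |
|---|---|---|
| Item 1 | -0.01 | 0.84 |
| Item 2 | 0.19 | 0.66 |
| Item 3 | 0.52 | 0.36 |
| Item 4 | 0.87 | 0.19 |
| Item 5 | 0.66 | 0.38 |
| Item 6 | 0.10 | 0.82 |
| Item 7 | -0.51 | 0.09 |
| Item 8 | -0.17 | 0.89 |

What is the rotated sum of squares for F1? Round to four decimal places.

1.7981

SS loadings for F1 = (-0.01)² + 0.19² + 0.52² + 0.87² + 0.66² + 0.10² + (-0.51)² + (-0.17)² = 0.0001 + 0.0361 + 0.2704 + 0.7569 + 0.4356 + 0.0100 + 0.2601 + 0.0289 = 1.7981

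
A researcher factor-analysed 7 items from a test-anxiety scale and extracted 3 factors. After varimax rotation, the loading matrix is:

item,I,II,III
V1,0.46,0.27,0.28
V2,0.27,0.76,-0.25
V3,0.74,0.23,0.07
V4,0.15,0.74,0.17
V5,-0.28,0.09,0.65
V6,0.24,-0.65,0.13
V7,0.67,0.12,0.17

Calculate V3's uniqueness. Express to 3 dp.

h² = 0.74² + 0.23² + 0.07² = 0.5476 + 0.0529 + 0.0049 = 0.6054
Uniqueness u² = 1 − h² = 1 − 0.6054 = 0.3946

0.395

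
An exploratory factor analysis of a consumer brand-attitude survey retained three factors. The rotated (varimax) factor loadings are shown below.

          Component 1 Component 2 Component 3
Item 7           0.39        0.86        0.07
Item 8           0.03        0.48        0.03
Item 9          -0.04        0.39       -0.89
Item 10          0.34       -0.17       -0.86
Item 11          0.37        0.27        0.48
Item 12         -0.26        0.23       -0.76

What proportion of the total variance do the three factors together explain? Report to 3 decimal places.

SS loadings by factor: 0.4747, 1.2768, 2.3455; total = 4.0970.
Total variance with 6 standardized items is 6, so the solution explains 4.0970/6 = 0.6828.

0.683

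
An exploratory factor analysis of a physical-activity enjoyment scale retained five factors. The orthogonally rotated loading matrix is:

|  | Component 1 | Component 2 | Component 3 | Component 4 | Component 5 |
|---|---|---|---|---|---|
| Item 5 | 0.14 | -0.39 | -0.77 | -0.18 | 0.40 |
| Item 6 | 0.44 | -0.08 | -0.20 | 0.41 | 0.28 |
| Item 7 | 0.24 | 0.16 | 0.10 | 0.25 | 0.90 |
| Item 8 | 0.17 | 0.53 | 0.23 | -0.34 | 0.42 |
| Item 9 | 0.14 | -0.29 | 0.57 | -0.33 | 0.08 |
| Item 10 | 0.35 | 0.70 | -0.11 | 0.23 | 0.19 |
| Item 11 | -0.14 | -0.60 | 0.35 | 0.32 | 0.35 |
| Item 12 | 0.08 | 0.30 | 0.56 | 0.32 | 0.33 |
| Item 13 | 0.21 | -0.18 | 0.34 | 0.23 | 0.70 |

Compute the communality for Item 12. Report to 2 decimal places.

0.62

h² = 0.08² + 0.30² + 0.56² + 0.32² + 0.33² = 0.0064 + 0.0900 + 0.3136 + 0.1024 + 0.1089 = 0.6213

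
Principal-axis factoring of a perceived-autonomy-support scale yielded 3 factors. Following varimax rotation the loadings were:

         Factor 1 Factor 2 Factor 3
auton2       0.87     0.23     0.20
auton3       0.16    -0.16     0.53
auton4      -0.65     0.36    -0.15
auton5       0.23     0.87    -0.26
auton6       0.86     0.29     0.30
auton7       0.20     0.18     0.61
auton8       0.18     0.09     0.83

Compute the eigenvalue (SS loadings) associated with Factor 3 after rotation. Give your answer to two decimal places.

SS loadings for Factor 3 = 0.20² + 0.53² + (-0.15)² + (-0.26)² + 0.30² + 0.61² + 0.83² = 0.0400 + 0.2809 + 0.0225 + 0.0676 + 0.0900 + 0.3721 + 0.6889 = 1.5620

1.56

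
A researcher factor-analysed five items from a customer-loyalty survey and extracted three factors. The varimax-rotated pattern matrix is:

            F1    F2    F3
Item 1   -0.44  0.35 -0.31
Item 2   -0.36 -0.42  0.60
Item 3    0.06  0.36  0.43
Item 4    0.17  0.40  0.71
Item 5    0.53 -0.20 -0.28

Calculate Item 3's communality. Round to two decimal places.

0.32

h² = 0.06² + 0.36² + 0.43² = 0.0036 + 0.1296 + 0.1849 = 0.3181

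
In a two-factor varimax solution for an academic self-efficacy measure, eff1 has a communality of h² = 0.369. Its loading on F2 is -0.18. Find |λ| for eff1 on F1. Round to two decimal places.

0.58

Under orthogonal rotation h² = Σλ², so λ_F1² = h² − (0.0324) = 0.369 − 0.0324 = 0.3366.
|λ| = √0.3366 = 0.5802.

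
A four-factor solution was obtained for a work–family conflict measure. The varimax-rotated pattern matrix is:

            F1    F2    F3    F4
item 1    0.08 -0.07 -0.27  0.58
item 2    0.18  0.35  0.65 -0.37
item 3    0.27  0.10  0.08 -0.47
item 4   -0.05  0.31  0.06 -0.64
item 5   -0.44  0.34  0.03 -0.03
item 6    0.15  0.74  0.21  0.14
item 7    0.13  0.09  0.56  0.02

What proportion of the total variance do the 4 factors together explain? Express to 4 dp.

Communalities: 0.4206, 0.7143, 0.3102, 0.5118, 0.3110, 0.6338, 0.3390; Σh² = 3.2407.
Total variance with 7 standardized items is 7, so the solution explains 3.2407/7 = 0.4630.

0.4630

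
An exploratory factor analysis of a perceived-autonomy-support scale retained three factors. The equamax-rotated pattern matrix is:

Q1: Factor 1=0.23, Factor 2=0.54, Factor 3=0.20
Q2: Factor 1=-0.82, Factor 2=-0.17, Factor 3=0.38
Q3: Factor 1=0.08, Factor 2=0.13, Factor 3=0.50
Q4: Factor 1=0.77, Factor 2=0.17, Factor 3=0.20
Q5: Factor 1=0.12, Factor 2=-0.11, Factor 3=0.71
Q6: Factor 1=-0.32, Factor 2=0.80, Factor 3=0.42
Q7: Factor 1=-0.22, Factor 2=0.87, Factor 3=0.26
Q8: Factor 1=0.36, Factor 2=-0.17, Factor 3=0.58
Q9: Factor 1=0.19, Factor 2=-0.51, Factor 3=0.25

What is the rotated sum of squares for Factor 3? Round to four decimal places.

1.6214

SS loadings for Factor 3 = 0.20² + 0.38² + 0.50² + 0.20² + 0.71² + 0.42² + 0.26² + 0.58² + 0.25² = 0.0400 + 0.1444 + 0.2500 + 0.0400 + 0.5041 + 0.1764 + 0.0676 + 0.3364 + 0.0625 = 1.6214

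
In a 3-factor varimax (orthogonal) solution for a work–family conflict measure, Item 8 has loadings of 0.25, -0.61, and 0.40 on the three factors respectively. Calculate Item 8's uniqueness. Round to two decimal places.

h² = 0.25² + (-0.61)² + 0.40² = 0.0625 + 0.3721 + 0.1600 = 0.5946
Uniqueness u² = 1 − h² = 1 − 0.5946 = 0.4054

0.41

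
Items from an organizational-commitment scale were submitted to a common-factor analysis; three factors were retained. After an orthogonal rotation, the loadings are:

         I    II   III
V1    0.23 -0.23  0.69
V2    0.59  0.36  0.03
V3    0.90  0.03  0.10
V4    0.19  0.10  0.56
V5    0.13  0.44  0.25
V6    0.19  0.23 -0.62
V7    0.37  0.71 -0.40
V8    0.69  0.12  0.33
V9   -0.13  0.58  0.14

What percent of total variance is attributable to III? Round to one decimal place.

SS loadings for III = 0.69² + 0.03² + 0.10² + 0.56² + 0.25² + (-0.62)² + (-0.40)² + 0.33² + 0.14² = 1.5360
With 9 standardized items, total variance = 9. Proportion = 1.5360/9 = 0.1707 → 17.07%.

17.1%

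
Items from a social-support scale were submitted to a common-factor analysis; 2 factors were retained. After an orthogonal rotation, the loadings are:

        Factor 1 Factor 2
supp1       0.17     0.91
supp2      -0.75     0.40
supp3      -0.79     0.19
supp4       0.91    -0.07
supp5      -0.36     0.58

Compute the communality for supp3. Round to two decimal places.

h² = (-0.79)² + 0.19² = 0.6241 + 0.0361 = 0.6602

0.66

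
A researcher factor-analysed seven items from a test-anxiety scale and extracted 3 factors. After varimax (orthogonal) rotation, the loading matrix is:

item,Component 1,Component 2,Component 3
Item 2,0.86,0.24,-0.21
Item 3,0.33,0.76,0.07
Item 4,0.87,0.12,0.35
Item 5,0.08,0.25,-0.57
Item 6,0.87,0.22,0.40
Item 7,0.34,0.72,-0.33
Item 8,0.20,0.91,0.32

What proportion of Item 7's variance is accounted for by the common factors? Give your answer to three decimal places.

0.743

h² = 0.34² + 0.72² + (-0.33)² = 0.1156 + 0.5184 + 0.1089 = 0.7429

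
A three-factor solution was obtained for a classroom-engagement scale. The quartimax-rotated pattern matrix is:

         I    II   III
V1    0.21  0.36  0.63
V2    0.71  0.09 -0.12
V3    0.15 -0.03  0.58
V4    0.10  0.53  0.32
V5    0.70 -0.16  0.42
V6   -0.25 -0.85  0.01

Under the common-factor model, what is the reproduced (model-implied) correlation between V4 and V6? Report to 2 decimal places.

r̂ = Σ λ_i·λ_j across factors = (0.10)(-0.25) + (0.53)(-0.85) + (0.32)(0.01)
  = -0.0250 -0.4505 +0.0032 = -0.4723

-0.47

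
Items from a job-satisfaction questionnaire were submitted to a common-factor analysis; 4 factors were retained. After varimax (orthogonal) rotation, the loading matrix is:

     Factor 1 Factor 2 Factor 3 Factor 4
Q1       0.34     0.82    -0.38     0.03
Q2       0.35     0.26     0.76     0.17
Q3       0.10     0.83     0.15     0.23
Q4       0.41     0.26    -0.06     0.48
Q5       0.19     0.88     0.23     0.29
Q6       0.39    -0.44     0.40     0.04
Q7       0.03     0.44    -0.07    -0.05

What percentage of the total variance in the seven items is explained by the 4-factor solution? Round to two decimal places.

66.15%

Communalities: 0.9333, 0.7966, 0.7743, 0.4697, 0.9475, 0.5073, 0.2019; Σh² = 4.6306.
Total variance with 7 standardized items is 7, so the solution explains 4.6306/7 = 0.6615 = 66.15%.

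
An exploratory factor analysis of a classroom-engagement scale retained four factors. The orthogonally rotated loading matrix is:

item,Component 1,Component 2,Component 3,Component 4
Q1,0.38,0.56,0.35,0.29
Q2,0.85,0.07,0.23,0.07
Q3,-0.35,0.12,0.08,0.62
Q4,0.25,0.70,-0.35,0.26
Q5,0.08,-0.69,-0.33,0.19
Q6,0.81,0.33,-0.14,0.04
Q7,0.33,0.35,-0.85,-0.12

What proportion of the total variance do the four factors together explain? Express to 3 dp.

0.729

Communalities: 0.6646, 0.7852, 0.5277, 0.7426, 0.6275, 0.7862, 0.9683; Σh² = 5.1021.
Total variance with 7 standardized items is 7, so the solution explains 5.1021/7 = 0.7289.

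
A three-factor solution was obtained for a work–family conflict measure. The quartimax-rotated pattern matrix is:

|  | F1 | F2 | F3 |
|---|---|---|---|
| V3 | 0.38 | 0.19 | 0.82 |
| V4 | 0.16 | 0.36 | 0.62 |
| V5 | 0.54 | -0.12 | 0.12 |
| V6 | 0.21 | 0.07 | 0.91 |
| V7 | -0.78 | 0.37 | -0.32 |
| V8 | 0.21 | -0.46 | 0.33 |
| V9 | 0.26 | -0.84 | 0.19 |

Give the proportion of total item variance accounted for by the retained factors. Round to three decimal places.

SS loadings by factor: 1.2258, 1.2391, 2.1467; total = 4.6116.
Total variance with 7 standardized items is 7, so the solution explains 4.6116/7 = 0.6588.

0.659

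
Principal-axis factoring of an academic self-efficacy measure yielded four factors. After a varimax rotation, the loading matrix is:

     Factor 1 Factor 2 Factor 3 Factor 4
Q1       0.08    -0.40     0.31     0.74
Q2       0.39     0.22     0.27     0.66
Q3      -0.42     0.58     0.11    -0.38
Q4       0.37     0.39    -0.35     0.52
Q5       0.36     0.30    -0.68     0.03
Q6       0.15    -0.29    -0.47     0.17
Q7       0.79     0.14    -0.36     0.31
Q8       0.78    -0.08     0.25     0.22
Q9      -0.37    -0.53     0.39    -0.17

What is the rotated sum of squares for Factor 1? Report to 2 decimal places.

1.99

SS loadings for Factor 1 = 0.08² + 0.39² + (-0.42)² + 0.37² + 0.36² + 0.15² + 0.79² + 0.78² + (-0.37)² = 0.0064 + 0.1521 + 0.1764 + 0.1369 + 0.1296 + 0.0225 + 0.6241 + 0.6084 + 0.1369 = 1.9933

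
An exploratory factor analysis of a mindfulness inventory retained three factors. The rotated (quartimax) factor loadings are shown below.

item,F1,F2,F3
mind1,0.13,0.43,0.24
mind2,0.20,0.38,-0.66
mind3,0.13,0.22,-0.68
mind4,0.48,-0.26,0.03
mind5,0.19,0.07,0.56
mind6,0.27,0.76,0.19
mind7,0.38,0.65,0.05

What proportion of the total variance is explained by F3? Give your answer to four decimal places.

0.1870

SS loadings for F3 = 0.24² + (-0.66)² + (-0.68)² + 0.03² + 0.56² + 0.19² + 0.05² = 1.3087
Proportion of variance = 1.3087 / 7 = 0.1870.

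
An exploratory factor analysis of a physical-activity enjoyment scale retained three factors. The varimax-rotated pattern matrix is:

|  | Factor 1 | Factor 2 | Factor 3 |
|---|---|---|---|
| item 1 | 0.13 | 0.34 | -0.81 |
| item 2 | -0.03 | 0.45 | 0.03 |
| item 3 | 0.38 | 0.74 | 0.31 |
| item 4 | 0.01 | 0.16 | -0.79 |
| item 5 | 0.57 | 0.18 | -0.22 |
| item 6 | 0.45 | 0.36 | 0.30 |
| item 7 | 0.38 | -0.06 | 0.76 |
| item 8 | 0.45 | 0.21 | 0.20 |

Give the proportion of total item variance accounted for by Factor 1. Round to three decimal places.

SS loadings for Factor 1 = 0.13² + (-0.03)² + 0.38² + 0.01² + 0.57² + 0.45² + 0.38² + 0.45² = 1.0366
Proportion of variance = 1.0366 / 8 = 0.1296.

0.130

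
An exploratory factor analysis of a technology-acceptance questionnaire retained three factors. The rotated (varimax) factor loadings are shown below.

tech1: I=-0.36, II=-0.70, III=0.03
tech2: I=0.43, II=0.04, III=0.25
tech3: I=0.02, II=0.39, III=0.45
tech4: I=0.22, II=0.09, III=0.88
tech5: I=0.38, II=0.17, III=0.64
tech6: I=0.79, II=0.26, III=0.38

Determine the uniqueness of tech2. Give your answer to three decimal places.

0.751

h² = 0.43² + 0.04² + 0.25² = 0.1849 + 0.0016 + 0.0625 = 0.2490
Uniqueness u² = 1 − h² = 1 − 0.2490 = 0.7510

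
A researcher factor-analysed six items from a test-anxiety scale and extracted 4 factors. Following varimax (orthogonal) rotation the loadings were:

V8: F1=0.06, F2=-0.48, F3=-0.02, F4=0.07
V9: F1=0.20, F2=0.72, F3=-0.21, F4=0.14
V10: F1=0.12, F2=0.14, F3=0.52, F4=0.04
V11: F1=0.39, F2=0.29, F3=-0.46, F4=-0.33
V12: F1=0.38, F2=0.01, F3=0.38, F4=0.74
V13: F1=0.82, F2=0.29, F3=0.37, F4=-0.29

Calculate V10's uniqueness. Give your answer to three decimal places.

0.694

h² = 0.12² + 0.14² + 0.52² + 0.04² = 0.0144 + 0.0196 + 0.2704 + 0.0016 = 0.3060
Uniqueness u² = 1 − h² = 1 − 0.3060 = 0.6940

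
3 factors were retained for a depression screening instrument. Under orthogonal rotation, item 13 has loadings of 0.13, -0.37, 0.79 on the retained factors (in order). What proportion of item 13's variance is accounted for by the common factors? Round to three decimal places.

h² = 0.13² + (-0.37)² + 0.79² = 0.0169 + 0.1369 + 0.6241 = 0.7779

0.778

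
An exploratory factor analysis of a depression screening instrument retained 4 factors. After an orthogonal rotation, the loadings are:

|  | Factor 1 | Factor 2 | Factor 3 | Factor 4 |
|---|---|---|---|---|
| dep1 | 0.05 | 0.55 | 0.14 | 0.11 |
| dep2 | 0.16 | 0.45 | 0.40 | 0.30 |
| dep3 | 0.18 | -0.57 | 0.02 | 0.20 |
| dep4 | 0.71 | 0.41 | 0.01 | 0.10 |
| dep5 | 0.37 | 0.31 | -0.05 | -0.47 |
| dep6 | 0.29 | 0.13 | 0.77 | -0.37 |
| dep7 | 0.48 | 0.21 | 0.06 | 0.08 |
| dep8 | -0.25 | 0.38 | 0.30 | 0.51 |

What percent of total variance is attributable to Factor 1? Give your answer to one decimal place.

SS loadings for Factor 1 = 0.05² + 0.16² + 0.18² + 0.71² + 0.37² + 0.29² + 0.48² + (-0.25)² = 1.0785
With 8 standardized items, total variance = 8. Proportion = 1.0785/8 = 0.1348 → 13.48%.

13.5%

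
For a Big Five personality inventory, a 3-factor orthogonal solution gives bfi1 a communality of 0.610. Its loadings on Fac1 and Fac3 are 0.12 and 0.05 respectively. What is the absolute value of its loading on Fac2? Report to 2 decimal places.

0.77

Under orthogonal rotation h² = Σλ², so λ_Fac2² = h² − (0.0169) = 0.610 − 0.0169 = 0.5931.
|λ| = √0.5931 = 0.7701.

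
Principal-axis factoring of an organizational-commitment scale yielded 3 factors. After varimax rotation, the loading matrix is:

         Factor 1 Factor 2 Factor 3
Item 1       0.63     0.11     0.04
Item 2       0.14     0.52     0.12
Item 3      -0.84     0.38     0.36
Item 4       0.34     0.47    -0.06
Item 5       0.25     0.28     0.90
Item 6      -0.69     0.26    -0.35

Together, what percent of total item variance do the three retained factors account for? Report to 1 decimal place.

SS loadings by factor: 1.7763, 0.7938, 1.0817; total = 3.6518.
Total variance with 6 standardized items is 6, so the solution explains 3.6518/6 = 0.6086 = 60.86%.

60.9%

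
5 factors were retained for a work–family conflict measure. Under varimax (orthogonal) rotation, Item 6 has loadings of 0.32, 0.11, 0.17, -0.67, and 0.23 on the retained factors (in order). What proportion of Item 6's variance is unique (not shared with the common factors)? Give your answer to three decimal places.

h² = 0.32² + 0.11² + 0.17² + (-0.67)² + 0.23² = 0.1024 + 0.0121 + 0.0289 + 0.4489 + 0.0529 = 0.6452
Uniqueness u² = 1 − h² = 1 − 0.6452 = 0.3548

0.355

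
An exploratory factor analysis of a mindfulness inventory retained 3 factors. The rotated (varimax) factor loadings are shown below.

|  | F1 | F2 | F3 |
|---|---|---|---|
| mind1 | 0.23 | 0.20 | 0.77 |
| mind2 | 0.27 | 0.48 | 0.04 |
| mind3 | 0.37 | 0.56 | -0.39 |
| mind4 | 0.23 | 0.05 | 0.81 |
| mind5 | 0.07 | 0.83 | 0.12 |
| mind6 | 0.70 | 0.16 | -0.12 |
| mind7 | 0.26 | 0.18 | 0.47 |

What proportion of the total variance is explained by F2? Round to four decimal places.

SS loadings for F2 = 0.20² + 0.48² + 0.56² + 0.05² + 0.83² + 0.16² + 0.18² = 1.3334
Proportion of variance = 1.3334 / 7 = 0.1905.

0.1905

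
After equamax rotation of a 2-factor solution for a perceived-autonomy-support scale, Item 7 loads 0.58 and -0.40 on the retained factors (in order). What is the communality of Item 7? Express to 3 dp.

h² = 0.58² + (-0.40)² = 0.3364 + 0.1600 = 0.4964

0.496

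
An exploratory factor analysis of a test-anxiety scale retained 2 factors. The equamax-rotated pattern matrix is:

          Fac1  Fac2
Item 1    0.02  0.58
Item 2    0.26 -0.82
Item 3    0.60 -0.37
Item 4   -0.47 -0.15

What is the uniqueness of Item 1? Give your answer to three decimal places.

h² = 0.02² + 0.58² = 0.0004 + 0.3364 = 0.3368
Uniqueness u² = 1 − h² = 1 − 0.3368 = 0.6632

0.663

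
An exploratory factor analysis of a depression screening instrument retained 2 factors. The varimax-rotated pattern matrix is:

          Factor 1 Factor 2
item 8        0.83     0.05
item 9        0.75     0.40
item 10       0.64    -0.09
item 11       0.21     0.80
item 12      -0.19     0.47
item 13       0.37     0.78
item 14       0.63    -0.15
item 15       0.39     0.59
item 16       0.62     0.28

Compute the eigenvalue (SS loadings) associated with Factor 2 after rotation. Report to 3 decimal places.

2.089

SS loadings for Factor 2 = 0.05² + 0.40² + (-0.09)² + 0.80² + 0.47² + 0.78² + (-0.15)² + 0.59² + 0.28² = 0.0025 + 0.1600 + 0.0081 + 0.6400 + 0.2209 + 0.6084 + 0.0225 + 0.3481 + 0.0784 = 2.0889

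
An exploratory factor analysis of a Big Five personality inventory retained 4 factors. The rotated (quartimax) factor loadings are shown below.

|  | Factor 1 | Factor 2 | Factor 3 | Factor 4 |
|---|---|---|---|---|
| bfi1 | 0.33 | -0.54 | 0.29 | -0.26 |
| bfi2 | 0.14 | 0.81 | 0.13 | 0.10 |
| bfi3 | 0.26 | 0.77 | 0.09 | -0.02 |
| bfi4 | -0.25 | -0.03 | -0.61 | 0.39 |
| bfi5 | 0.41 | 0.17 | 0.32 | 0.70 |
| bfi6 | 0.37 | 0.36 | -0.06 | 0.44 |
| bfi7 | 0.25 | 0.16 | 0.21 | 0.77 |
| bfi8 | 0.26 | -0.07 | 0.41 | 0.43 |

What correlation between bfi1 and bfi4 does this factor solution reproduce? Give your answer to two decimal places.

r̂ = Σ λ_i·λ_j across factors = (0.33)(-0.25) + (-0.54)(-0.03) + (0.29)(-0.61) + (-0.26)(0.39)
  = -0.0825 +0.0162 -0.1769 -0.1014 = -0.3446

-0.34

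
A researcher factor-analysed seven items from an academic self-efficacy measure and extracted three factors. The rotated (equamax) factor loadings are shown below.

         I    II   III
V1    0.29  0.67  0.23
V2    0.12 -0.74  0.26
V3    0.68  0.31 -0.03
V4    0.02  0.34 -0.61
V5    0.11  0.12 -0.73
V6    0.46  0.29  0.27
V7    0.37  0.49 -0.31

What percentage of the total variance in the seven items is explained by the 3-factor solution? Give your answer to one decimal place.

Communalities: 0.5859, 0.6296, 0.5594, 0.4881, 0.5594, 0.3686, 0.4731; Σh² = 3.6641.
Total variance with 7 standardized items is 7, so the solution explains 3.6641/7 = 0.5234 = 52.34%.

52.3%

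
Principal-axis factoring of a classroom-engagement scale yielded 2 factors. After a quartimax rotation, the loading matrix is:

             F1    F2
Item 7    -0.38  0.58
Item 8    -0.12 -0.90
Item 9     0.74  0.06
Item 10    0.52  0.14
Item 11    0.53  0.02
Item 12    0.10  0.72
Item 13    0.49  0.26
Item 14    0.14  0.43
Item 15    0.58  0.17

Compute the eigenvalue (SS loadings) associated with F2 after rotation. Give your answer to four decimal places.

SS loadings for F2 = 0.58² + (-0.90)² + 0.06² + 0.14² + 0.02² + 0.72² + 0.26² + 0.43² + 0.17² = 0.3364 + 0.8100 + 0.0036 + 0.0196 + 0.0004 + 0.5184 + 0.0676 + 0.1849 + 0.0289 = 1.9698

1.9698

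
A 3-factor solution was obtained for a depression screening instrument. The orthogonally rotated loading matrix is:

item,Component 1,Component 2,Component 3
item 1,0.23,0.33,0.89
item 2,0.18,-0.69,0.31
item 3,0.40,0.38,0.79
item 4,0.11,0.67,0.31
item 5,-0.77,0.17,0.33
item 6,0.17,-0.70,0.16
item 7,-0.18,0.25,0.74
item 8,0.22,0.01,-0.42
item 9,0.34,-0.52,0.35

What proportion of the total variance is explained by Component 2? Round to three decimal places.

0.226

SS loadings for Component 2 = 0.33² + (-0.69)² + 0.38² + 0.67² + 0.17² + (-0.70)² + 0.25² + 0.01² + (-0.52)² = 2.0302
Proportion of variance = 2.0302 / 9 = 0.2256.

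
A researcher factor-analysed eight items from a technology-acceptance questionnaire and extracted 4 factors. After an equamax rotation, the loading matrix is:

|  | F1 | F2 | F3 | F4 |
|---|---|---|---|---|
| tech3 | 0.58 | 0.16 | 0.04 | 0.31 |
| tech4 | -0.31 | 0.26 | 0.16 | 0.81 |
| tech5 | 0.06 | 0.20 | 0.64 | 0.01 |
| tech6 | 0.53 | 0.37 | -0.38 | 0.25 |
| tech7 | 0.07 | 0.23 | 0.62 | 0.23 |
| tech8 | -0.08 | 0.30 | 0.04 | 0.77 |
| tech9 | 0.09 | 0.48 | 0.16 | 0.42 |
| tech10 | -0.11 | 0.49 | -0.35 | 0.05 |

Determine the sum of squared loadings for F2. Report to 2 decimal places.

SS loadings for F2 = 0.16² + 0.26² + 0.20² + 0.37² + 0.23² + 0.30² + 0.48² + 0.49² = 0.0256 + 0.0676 + 0.0400 + 0.1369 + 0.0529 + 0.0900 + 0.2304 + 0.2401 = 0.8835

0.88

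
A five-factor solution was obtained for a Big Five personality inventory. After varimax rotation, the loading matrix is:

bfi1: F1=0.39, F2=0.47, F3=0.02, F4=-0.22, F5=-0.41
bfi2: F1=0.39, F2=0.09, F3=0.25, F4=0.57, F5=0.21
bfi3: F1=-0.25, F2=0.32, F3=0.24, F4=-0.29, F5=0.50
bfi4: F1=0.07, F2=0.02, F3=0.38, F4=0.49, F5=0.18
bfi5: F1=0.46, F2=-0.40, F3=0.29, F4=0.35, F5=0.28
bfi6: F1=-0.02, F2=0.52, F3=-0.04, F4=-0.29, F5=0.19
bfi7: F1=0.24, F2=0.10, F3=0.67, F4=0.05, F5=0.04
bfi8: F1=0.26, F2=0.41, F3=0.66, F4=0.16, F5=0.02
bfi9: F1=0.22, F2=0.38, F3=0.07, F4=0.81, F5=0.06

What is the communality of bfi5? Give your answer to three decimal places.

h² = 0.46² + (-0.40)² + 0.29² + 0.35² + 0.28² = 0.2116 + 0.1600 + 0.0841 + 0.1225 + 0.0784 = 0.6566

0.657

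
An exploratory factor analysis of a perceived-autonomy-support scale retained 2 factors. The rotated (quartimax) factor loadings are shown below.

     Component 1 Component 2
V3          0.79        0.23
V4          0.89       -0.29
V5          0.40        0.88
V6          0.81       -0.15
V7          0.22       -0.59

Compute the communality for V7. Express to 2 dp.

h² = 0.22² + (-0.59)² = 0.0484 + 0.3481 = 0.3965

0.40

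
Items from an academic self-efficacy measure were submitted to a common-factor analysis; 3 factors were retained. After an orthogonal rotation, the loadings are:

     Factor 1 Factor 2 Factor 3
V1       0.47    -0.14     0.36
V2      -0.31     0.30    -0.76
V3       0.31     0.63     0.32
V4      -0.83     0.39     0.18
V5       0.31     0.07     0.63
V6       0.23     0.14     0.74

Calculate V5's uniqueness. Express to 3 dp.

0.502

h² = 0.31² + 0.07² + 0.63² = 0.0961 + 0.0049 + 0.3969 = 0.4979
Uniqueness u² = 1 − h² = 1 − 0.4979 = 0.5021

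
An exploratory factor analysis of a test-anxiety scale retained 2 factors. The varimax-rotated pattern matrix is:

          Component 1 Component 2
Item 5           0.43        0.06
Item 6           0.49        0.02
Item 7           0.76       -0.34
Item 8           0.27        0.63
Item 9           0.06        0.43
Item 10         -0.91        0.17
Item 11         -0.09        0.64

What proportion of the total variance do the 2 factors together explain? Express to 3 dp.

0.436

Communalities: 0.1885, 0.2405, 0.6932, 0.4698, 0.1885, 0.8570, 0.4177; Σh² = 3.0552.
Total variance with 7 standardized items is 7, so the solution explains 3.0552/7 = 0.4365.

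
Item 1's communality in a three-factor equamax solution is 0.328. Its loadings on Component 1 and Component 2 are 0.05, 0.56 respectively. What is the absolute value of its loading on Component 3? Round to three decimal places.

0.109

Under orthogonal rotation h² = Σλ², so λ_Component 3² = h² − (0.3161) = 0.328 − 0.3161 = 0.0119.
|λ| = √0.0119 = 0.1091.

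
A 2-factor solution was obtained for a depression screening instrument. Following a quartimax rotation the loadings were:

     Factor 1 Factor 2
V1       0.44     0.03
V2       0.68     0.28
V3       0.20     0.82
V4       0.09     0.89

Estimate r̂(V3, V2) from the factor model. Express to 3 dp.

0.366

r̂ = Σ λ_i·λ_j across factors = (0.20)(0.68) + (0.82)(0.28)
  = +0.1360 +0.2296 = 0.3656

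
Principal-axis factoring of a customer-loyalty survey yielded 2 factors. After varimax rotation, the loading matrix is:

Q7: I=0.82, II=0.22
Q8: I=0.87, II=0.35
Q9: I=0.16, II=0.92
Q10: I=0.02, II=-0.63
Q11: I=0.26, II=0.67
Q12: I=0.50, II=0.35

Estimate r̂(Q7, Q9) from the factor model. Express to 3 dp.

r̂ = Σ λ_i·λ_j across factors = (0.82)(0.16) + (0.22)(0.92)
  = +0.1312 +0.2024 = 0.3336

0.334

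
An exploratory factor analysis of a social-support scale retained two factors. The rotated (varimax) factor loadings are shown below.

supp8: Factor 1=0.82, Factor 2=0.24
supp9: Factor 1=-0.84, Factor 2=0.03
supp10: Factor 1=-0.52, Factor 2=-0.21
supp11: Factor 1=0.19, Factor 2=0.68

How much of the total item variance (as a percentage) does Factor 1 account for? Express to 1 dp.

SS loadings for Factor 1 = 0.82² + (-0.84)² + (-0.52)² + 0.19² = 1.6845
With 4 standardized items, total variance = 4. Proportion = 1.6845/4 = 0.4211 → 42.11%.

42.1%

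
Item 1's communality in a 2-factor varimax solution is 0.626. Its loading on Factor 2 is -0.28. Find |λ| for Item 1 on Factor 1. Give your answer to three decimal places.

Under orthogonal rotation h² = Σλ², so λ_Factor 1² = h² − (0.0784) = 0.626 − 0.0784 = 0.5476.
|λ| = √0.5476 = 0.7400.

0.740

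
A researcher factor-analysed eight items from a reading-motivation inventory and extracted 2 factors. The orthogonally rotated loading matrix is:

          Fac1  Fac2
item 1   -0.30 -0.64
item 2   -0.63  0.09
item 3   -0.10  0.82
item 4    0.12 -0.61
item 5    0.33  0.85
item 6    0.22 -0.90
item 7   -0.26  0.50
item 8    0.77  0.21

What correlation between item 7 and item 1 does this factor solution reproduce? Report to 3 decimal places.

-0.242

r̂ = Σ λ_i·λ_j across factors = (-0.26)(-0.30) + (0.50)(-0.64)
  = +0.0780 -0.3200 = -0.2420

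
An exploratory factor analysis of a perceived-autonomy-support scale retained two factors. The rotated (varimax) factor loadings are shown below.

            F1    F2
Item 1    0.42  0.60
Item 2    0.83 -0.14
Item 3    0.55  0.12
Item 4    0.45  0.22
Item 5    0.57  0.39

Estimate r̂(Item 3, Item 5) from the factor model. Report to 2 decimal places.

r̂ = Σ λ_i·λ_j across factors = (0.55)(0.57) + (0.12)(0.39)
  = +0.3135 +0.0468 = 0.3603

0.36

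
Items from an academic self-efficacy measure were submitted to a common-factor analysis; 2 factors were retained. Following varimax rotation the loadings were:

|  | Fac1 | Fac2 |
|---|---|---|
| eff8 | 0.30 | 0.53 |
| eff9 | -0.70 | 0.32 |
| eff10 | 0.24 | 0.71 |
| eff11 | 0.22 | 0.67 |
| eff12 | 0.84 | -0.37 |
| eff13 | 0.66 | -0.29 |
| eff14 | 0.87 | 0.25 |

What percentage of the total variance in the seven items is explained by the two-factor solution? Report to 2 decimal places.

SS loadings by factor: 2.5841, 1.6198; total = 4.2039.
Total variance with 7 standardized items is 7, so the solution explains 4.2039/7 = 0.6006 = 60.06%.

60.06%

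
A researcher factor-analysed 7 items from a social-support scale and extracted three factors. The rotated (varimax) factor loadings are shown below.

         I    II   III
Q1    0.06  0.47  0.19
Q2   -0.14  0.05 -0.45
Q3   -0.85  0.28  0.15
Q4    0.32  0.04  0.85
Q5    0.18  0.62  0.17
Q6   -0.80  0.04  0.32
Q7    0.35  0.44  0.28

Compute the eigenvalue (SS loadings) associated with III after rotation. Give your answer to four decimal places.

1.1933

SS loadings for III = 0.19² + (-0.45)² + 0.15² + 0.85² + 0.17² + 0.32² + 0.28² = 0.0361 + 0.2025 + 0.0225 + 0.7225 + 0.0289 + 0.1024 + 0.0784 = 1.1933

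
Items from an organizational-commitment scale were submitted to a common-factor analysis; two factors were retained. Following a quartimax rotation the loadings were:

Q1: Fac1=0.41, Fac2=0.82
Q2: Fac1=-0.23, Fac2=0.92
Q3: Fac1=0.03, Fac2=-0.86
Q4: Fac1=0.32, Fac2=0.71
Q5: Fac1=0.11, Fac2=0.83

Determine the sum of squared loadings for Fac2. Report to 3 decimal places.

3.451

SS loadings for Fac2 = 0.82² + 0.92² + (-0.86)² + 0.71² + 0.83² = 0.6724 + 0.8464 + 0.7396 + 0.5041 + 0.6889 = 3.4514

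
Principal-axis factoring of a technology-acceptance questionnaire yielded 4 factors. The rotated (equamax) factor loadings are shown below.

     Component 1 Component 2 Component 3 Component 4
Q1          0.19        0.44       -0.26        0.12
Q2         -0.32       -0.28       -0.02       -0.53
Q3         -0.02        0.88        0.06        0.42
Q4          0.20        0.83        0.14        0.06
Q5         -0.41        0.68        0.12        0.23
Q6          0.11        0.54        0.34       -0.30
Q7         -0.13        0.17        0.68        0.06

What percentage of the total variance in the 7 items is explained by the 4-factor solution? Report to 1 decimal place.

60.0%

SS loadings by factor: 0.3760, 2.5182, 0.6836, 0.6218; total = 4.1996.
Total variance with 7 standardized items is 7, so the solution explains 4.1996/7 = 0.5999 = 59.99%.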